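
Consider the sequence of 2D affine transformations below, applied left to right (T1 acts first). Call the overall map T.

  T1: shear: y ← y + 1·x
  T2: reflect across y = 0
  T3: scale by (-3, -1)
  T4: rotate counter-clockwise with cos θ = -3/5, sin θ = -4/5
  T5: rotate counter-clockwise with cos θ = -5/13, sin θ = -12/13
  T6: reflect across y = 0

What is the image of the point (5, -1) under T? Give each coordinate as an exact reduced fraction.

T(p) = (271/65, 972/65)

T1 shear: y ← y + 1·x: (5, -1) → (5, 4)
T2 reflect across y = 0: (5, 4) → (5, -4)
T3 scale by (-3, -1): (5, -4) → (-15, 4)
T4 rotate counter-clockwise with cos θ = -3/5, sin θ = -4/5: (-15, 4) → (61/5, 48/5)
T5 rotate counter-clockwise with cos θ = -5/13, sin θ = -12/13: (61/5, 48/5) → (271/65, -972/65)
T6 reflect across y = 0: (271/65, -972/65) → (271/65, 972/65)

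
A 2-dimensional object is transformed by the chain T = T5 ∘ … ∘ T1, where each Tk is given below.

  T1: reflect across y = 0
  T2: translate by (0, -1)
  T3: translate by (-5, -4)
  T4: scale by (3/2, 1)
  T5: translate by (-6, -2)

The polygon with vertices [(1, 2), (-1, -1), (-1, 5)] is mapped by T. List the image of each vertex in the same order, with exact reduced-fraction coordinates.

T1 reflect across y = 0: (1, 2) → (1, -2); (-1, -1) → (-1, 1); (-1, 5) → (-1, -5)
T2 translate by (0, -1): (1, -2) → (1, -3); (-1, 1) → (-1, 0); (-1, -5) → (-1, -6)
T3 translate by (-5, -4): (1, -3) → (-4, -7); (-1, 0) → (-6, -4); (-1, -6) → (-6, -10)
T4 scale by (3/2, 1): (-4, -7) → (-6, -7); (-6, -4) → (-9, -4); (-6, -10) → (-9, -10)
T5 translate by (-6, -2): (-6, -7) → (-12, -9); (-9, -4) → (-15, -6); (-9, -10) → (-15, -12)

image vertices: (-12, -9), (-15, -6), (-15, -12)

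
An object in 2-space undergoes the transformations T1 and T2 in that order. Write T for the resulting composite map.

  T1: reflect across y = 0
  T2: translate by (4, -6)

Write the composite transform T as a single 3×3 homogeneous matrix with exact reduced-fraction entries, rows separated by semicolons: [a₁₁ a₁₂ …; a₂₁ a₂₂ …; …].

T = [1 0 4; 0 -1 -6; 0 0 1]

T1 = [1 0 0; 0 -1 0; 0 0 1]
T2·T1 = [1 0 4; 0 -1 -6; 0 0 1]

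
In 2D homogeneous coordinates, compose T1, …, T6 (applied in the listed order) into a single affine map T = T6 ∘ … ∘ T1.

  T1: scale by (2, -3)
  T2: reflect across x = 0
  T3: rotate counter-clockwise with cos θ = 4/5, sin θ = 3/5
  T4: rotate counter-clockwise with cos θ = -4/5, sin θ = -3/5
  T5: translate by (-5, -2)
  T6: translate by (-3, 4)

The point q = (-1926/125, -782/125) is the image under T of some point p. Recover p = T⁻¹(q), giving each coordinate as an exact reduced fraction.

p = (-5, 8/5)

T1 = [2 0 0; 0 -3 0; 0 0 1]
T2·T1 = [-2 0 0; 0 -3 0; 0 0 1]
T3·…·T1 = [-8/5 9/5 0; -6/5 -12/5 0; 0 0 1]
T4·…·T1 = [14/25 -72/25 0; 48/25 21/25 0; 0 0 1]
T5·…·T1 = [14/25 -72/25 -5; 48/25 21/25 -2; 0 0 1]
T6·…·T1 = [14/25 -72/25 -8; 48/25 21/25 2; 0 0 1]
det M = 6; M⁻¹ = [7/50 12/25 4/25; -8/25 7/75 -206/75; 0 0 1]
M⁻¹ · (-1926/125, -782/125)ᵀ = (-5, 8/5)ᵀ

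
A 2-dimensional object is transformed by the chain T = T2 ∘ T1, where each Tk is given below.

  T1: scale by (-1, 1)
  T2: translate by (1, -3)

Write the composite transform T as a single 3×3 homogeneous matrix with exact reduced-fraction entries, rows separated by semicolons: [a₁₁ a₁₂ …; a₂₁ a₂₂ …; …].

T = [-1 0 1; 0 1 -3; 0 0 1]

T1 = [-1 0 0; 0 1 0; 0 0 1]
T2·T1 = [-1 0 1; 0 1 -3; 0 0 1]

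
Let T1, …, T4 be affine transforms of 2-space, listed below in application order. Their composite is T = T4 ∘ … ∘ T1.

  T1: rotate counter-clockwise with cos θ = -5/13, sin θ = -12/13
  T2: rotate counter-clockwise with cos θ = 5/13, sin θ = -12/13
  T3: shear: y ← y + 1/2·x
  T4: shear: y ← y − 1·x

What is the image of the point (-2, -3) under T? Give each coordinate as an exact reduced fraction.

T(p) = (2, 2)

T1 rotate counter-clockwise with cos θ = -5/13, sin θ = -12/13: (-2, -3) → (-2, 3)
T2 rotate counter-clockwise with cos θ = 5/13, sin θ = -12/13: (-2, 3) → (2, 3)
T3 shear: y ← y + 1/2·x: (2, 3) → (2, 4)
T4 shear: y ← y − 1·x: (2, 4) → (2, 2)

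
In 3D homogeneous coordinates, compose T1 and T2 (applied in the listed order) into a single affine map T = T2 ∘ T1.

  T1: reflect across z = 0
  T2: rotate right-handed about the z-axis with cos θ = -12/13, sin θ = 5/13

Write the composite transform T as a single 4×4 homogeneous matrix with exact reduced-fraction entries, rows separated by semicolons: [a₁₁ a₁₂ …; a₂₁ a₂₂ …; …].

T1 = [1 0 0 0; 0 1 0 0; 0 0 -1 0; 0 0 0 1]
T2·T1 = [-12/13 -5/13 0 0; 5/13 -12/13 0 0; 0 0 -1 0; 0 0 0 1]

T = [-12/13 -5/13 0 0; 5/13 -12/13 0 0; 0 0 -1 0; 0 0 0 1]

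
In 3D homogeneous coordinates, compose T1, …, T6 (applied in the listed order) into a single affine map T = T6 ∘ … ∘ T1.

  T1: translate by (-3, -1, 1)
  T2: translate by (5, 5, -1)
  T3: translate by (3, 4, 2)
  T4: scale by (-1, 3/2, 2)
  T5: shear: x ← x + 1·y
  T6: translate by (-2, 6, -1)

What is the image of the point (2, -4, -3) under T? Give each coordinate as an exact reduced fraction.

T(p) = (-3, 12, -3)

T1 translate by (-3, -1, 1): (2, -4, -3) → (-1, -5, -2)
T2 translate by (5, 5, -1): (-1, -5, -2) → (4, 0, -3)
T3 translate by (3, 4, 2): (4, 0, -3) → (7, 4, -1)
T4 scale by (-1, 3/2, 2): (7, 4, -1) → (-7, 6, -2)
T5 shear: x ← x + 1·y: (-7, 6, -2) → (-1, 6, -2)
T6 translate by (-2, 6, -1): (-1, 6, -2) → (-3, 12, -3)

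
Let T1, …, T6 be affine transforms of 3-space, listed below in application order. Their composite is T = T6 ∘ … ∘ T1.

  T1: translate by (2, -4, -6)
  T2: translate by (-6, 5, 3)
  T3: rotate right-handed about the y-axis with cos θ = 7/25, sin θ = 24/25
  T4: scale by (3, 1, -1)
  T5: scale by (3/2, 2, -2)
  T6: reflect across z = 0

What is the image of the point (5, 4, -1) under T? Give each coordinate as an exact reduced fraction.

T(p) = (-801/50, 10, 104/25)

T1 translate by (2, -4, -6): (5, 4, -1) → (7, 0, -7)
T2 translate by (-6, 5, 3): (7, 0, -7) → (1, 5, -4)
T3 rotate right-handed about the y-axis with cos θ = 7/25, sin θ = 24/25: (1, 5, -4) → (-89/25, 5, -52/25)
T4 scale by (3, 1, -1): (-89/25, 5, -52/25) → (-267/25, 5, 52/25)
T5 scale by (3/2, 2, -2): (-267/25, 5, 52/25) → (-801/50, 10, -104/25)
T6 reflect across z = 0: (-801/50, 10, -104/25) → (-801/50, 10, 104/25)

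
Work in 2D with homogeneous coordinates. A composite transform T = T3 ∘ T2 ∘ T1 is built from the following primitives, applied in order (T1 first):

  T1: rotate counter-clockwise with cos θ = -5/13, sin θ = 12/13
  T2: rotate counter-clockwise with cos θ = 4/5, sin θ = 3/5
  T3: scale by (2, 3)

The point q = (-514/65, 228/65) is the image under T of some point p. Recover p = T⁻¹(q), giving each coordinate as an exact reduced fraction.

p = (4, 1)

T1 = [-5/13 -12/13 0; 12/13 -5/13 0; 0 0 1]
T2·T1 = [-56/65 -33/65 0; 33/65 -56/65 0; 0 0 1]
T3·…·T1 = [-112/65 -66/65 0; 99/65 -168/65 0; 0 0 1]
det M = 6; M⁻¹ = [-28/65 11/65 0; -33/130 -56/195 0; 0 0 1]
M⁻¹ · (-514/65, 228/65)ᵀ = (4, 1)ᵀ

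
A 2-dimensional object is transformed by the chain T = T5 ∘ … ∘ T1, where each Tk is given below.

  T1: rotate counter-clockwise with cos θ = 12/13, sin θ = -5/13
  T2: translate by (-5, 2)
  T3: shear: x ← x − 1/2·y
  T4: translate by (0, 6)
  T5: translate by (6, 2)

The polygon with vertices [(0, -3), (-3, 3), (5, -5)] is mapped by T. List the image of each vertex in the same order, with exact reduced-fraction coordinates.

image vertices: (3/13, 94/13), (-93/26, 181/13), (155/26, 45/13)

T1 rotate counter-clockwise with cos θ = 12/13, sin θ = -5/13: (0, -3) → (-15/13, -36/13); (-3, 3) → (-21/13, 51/13); (5, -5) → (35/13, -85/13)
T2 translate by (-5, 2): (-15/13, -36/13) → (-80/13, -10/13); (-21/13, 51/13) → (-86/13, 77/13); (35/13, -85/13) → (-30/13, -59/13)
T3 shear: x ← x − 1/2·y: (-80/13, -10/13) → (-75/13, -10/13); (-86/13, 77/13) → (-249/26, 77/13); (-30/13, -59/13) → (-1/26, -59/13)
T4 translate by (0, 6): (-75/13, -10/13) → (-75/13, 68/13); (-249/26, 77/13) → (-249/26, 155/13); (-1/26, -59/13) → (-1/26, 19/13)
T5 translate by (6, 2): (-75/13, 68/13) → (3/13, 94/13); (-249/26, 155/13) → (-93/26, 181/13); (-1/26, 19/13) → (155/26, 45/13)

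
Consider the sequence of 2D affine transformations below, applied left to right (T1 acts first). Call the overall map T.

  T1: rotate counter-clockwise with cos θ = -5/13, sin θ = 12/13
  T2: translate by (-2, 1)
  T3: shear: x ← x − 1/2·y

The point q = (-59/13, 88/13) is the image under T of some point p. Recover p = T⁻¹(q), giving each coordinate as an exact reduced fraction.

T1 = [-5/13 -12/13 0; 12/13 -5/13 0; 0 0 1]
T2·T1 = [-5/13 -12/13 -2; 12/13 -5/13 1; 0 0 1]
T3·…·T1 = [-11/13 -19/26 -5/2; 12/13 -5/13 1; 0 0 1]
det M = 1; M⁻¹ = [-5/13 19/26 -22/13; -12/13 -11/13 -19/13; 0 0 1]
M⁻¹ · (-59/13, 88/13)ᵀ = (5, -3)ᵀ

p = (5, -3)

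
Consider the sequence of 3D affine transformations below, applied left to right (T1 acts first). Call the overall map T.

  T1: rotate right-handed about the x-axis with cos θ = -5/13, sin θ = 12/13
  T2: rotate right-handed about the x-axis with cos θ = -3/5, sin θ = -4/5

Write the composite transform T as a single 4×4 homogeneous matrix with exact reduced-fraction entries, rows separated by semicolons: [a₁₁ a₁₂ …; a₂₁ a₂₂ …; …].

T1 = [1 0 0 0; 0 -5/13 -12/13 0; 0 12/13 -5/13 0; 0 0 0 1]
T2·T1 = [1 0 0 0; 0 63/65 16/65 0; 0 -16/65 63/65 0; 0 0 0 1]

T = [1 0 0 0; 0 63/65 16/65 0; 0 -16/65 63/65 0; 0 0 0 1]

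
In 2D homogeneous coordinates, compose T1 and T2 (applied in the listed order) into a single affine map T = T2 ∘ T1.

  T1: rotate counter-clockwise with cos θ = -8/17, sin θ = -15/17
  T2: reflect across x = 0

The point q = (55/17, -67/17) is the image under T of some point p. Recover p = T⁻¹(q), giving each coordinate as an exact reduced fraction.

T1 = [-8/17 15/17 0; -15/17 -8/17 0; 0 0 1]
T2·T1 = [8/17 -15/17 0; -15/17 -8/17 0; 0 0 1]
det M = -1; M⁻¹ = [8/17 -15/17 0; -15/17 -8/17 0; 0 0 1]
M⁻¹ · (55/17, -67/17)ᵀ = (5, -1)ᵀ

p = (5, -1)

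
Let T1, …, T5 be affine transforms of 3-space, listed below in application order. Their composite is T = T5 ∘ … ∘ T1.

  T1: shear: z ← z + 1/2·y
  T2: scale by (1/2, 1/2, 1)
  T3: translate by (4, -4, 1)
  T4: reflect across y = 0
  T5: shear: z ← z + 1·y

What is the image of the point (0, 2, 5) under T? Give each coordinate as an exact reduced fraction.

T(p) = (4, 3, 10)

T1 shear: z ← z + 1/2·y: (0, 2, 5) → (0, 2, 6)
T2 scale by (1/2, 1/2, 1): (0, 2, 6) → (0, 1, 6)
T3 translate by (4, -4, 1): (0, 1, 6) → (4, -3, 7)
T4 reflect across y = 0: (4, -3, 7) → (4, 3, 7)
T5 shear: z ← z + 1·y: (4, 3, 7) → (4, 3, 10)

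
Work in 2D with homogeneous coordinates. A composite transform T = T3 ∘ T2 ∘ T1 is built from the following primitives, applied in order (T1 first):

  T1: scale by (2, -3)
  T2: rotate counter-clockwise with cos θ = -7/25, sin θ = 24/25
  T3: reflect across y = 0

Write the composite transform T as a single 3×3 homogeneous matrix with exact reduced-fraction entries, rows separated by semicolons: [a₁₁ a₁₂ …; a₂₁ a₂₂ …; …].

T = [-14/25 72/25 0; -48/25 -21/25 0; 0 0 1]

T1 = [2 0 0; 0 -3 0; 0 0 1]
T2·T1 = [-14/25 72/25 0; 48/25 21/25 0; 0 0 1]
T3·…·T1 = [-14/25 72/25 0; -48/25 -21/25 0; 0 0 1]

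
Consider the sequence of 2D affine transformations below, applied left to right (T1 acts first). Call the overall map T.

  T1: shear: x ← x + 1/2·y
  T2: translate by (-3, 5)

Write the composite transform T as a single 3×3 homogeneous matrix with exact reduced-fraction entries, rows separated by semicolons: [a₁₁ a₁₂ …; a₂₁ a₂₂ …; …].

T = [1 1/2 -3; 0 1 5; 0 0 1]

T1 = [1 1/2 0; 0 1 0; 0 0 1]
T2·T1 = [1 1/2 -3; 0 1 5; 0 0 1]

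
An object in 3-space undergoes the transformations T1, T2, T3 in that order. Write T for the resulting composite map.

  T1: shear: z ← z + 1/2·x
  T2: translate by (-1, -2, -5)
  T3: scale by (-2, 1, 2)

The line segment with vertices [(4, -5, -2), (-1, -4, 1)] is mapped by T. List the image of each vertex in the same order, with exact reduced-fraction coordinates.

image vertices: (-6, -7, -10), (4, -6, -9)

T1 shear: z ← z + 1/2·x: (4, -5, -2) → (4, -5, 0); (-1, -4, 1) → (-1, -4, 1/2)
T2 translate by (-1, -2, -5): (4, -5, 0) → (3, -7, -5); (-1, -4, 1/2) → (-2, -6, -9/2)
T3 scale by (-2, 1, 2): (3, -7, -5) → (-6, -7, -10); (-2, -6, -9/2) → (4, -6, -9)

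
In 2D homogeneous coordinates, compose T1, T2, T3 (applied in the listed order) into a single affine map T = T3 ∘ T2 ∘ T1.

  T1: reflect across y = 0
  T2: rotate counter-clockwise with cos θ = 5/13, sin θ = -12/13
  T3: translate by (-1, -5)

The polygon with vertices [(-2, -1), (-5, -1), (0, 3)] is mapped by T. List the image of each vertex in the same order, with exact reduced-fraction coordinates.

image vertices: (-11/13, -36/13), (-2, 0), (-49/13, -80/13)

T1 reflect across y = 0: (-2, -1) → (-2, 1); (-5, -1) → (-5, 1); (0, 3) → (0, -3)
T2 rotate counter-clockwise with cos θ = 5/13, sin θ = -12/13: (-2, 1) → (2/13, 29/13); (-5, 1) → (-1, 5); (0, -3) → (-36/13, -15/13)
T3 translate by (-1, -5): (2/13, 29/13) → (-11/13, -36/13); (-1, 5) → (-2, 0); (-36/13, -15/13) → (-49/13, -80/13)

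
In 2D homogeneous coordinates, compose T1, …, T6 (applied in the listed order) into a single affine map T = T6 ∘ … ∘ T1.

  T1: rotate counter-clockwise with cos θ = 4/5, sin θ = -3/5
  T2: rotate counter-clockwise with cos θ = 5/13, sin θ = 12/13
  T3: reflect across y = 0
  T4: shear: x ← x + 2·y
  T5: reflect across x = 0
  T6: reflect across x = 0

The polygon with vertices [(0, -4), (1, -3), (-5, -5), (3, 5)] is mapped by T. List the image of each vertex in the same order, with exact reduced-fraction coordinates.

T1 rotate counter-clockwise with cos θ = 4/5, sin θ = -3/5: (0, -4) → (-12/5, -16/5); (1, -3) → (-1, -3); (-5, -5) → (-7, -1); (3, 5) → (27/5, 11/5)
T2 rotate counter-clockwise with cos θ = 5/13, sin θ = 12/13: (-12/5, -16/5) → (132/65, -224/65); (-1, -3) → (31/13, -27/13); (-7, -1) → (-23/13, -89/13); (27/5, 11/5) → (3/65, 379/65)
T3 reflect across y = 0: (132/65, -224/65) → (132/65, 224/65); (31/13, -27/13) → (31/13, 27/13); (-23/13, -89/13) → (-23/13, 89/13); (3/65, 379/65) → (3/65, -379/65)
T4 shear: x ← x + 2·y: (132/65, 224/65) → (116/13, 224/65); (31/13, 27/13) → (85/13, 27/13); (-23/13, 89/13) → (155/13, 89/13); (3/65, -379/65) → (-151/13, -379/65)
T5 reflect across x = 0: (116/13, 224/65) → (-116/13, 224/65); (85/13, 27/13) → (-85/13, 27/13); (155/13, 89/13) → (-155/13, 89/13); (-151/13, -379/65) → (151/13, -379/65)
T6 reflect across x = 0: (-116/13, 224/65) → (116/13, 224/65); (-85/13, 27/13) → (85/13, 27/13); (-155/13, 89/13) → (155/13, 89/13); (151/13, -379/65) → (-151/13, -379/65)

image vertices: (116/13, 224/65), (85/13, 27/13), (155/13, 89/13), (-151/13, -379/65)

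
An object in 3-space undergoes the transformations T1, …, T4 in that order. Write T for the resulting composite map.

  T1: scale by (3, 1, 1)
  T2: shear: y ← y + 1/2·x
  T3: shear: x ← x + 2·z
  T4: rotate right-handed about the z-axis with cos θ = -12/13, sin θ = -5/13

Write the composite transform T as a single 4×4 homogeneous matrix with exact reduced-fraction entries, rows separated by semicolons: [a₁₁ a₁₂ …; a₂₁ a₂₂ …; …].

T = [-57/26 5/13 -24/13 0; -33/13 -12/13 -10/13 0; 0 0 1 0; 0 0 0 1]

T1 = [3 0 0 0; 0 1 0 0; 0 0 1 0; 0 0 0 1]
T2·T1 = [3 0 0 0; 3/2 1 0 0; 0 0 1 0; 0 0 0 1]
T3·…·T1 = [3 0 2 0; 3/2 1 0 0; 0 0 1 0; 0 0 0 1]
T4·…·T1 = [-57/26 5/13 -24/13 0; -33/13 -12/13 -10/13 0; 0 0 1 0; 0 0 0 1]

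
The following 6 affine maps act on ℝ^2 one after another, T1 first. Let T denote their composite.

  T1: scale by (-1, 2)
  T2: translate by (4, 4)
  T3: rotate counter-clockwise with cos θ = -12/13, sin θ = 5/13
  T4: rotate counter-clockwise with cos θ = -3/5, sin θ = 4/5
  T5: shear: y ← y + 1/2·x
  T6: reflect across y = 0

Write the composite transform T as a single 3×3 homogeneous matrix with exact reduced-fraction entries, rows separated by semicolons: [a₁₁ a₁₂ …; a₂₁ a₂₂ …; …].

T1 = [-1 0 0; 0 2 0; 0 0 1]
T2·T1 = [-1 0 4; 0 2 4; 0 0 1]
T3·…·T1 = [12/13 -10/13 -68/13; -5/13 -24/13 -28/13; 0 0 1]
T4·…·T1 = [-16/65 126/65 316/65; 63/65 32/65 -188/65; 0 0 1]
T5·…·T1 = [-16/65 126/65 316/65; 11/13 19/13 -6/13; 0 0 1]
T6·…·T1 = [-16/65 126/65 316/65; -11/13 -19/13 6/13; 0 0 1]

T = [-16/65 126/65 316/65; -11/13 -19/13 6/13; 0 0 1]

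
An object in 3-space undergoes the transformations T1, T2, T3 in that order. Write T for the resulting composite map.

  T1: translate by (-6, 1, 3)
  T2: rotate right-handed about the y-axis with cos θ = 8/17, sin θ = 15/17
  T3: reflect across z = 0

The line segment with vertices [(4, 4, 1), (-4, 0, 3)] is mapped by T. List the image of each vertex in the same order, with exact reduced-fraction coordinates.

image vertices: (44/17, 5, -62/17), (10/17, 1, -198/17)

T1 translate by (-6, 1, 3): (4, 4, 1) → (-2, 5, 4); (-4, 0, 3) → (-10, 1, 6)
T2 rotate right-handed about the y-axis with cos θ = 8/17, sin θ = 15/17: (-2, 5, 4) → (44/17, 5, 62/17); (-10, 1, 6) → (10/17, 1, 198/17)
T3 reflect across z = 0: (44/17, 5, 62/17) → (44/17, 5, -62/17); (10/17, 1, 198/17) → (10/17, 1, -198/17)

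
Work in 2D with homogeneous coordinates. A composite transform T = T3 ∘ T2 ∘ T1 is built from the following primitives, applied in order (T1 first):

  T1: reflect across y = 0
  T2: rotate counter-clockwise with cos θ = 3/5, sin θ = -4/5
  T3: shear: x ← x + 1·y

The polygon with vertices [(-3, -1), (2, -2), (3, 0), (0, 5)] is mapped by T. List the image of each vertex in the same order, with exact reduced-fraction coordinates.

image vertices: (2, 3), (12/5, -2/5), (-3/5, -12/5), (-7, -3)

T1 reflect across y = 0: (-3, -1) → (-3, 1); (2, -2) → (2, 2); (3, 0) → (3, 0); (0, 5) → (0, -5)
T2 rotate counter-clockwise with cos θ = 3/5, sin θ = -4/5: (-3, 1) → (-1, 3); (2, 2) → (14/5, -2/5); (3, 0) → (9/5, -12/5); (0, -5) → (-4, -3)
T3 shear: x ← x + 1·y: (-1, 3) → (2, 3); (14/5, -2/5) → (12/5, -2/5); (9/5, -12/5) → (-3/5, -12/5); (-4, -3) → (-7, -3)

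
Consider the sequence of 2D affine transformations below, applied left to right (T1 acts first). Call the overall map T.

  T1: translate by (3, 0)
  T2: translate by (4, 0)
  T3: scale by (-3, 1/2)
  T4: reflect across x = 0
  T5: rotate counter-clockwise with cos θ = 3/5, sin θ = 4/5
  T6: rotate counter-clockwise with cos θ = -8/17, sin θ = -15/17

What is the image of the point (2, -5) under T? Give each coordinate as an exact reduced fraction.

T1 translate by (3, 0): (2, -5) → (5, -5)
T2 translate by (4, 0): (5, -5) → (9, -5)
T3 scale by (-3, 1/2): (9, -5) → (-27, -5/2)
T4 reflect across x = 0: (-27, -5/2) → (27, -5/2)
T5 rotate counter-clockwise with cos θ = 3/5, sin θ = 4/5: (27, -5/2) → (91/5, 201/10)
T6 rotate counter-clockwise with cos θ = -8/17, sin θ = -15/17: (91/5, 201/10) → (1559/170, -2169/85)

T(p) = (1559/170, -2169/85)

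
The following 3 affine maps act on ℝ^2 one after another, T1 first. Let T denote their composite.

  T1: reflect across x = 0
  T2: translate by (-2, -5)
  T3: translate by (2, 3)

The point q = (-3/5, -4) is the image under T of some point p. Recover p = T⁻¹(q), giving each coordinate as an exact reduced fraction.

T1 = [-1 0 0; 0 1 0; 0 0 1]
T2·T1 = [-1 0 -2; 0 1 -5; 0 0 1]
T3·…·T1 = [-1 0 0; 0 1 -2; 0 0 1]
det M = -1; M⁻¹ = [-1 0 0; 0 1 2; 0 0 1]
M⁻¹ · (-3/5, -4)ᵀ = (3/5, -2)ᵀ

p = (3/5, -2)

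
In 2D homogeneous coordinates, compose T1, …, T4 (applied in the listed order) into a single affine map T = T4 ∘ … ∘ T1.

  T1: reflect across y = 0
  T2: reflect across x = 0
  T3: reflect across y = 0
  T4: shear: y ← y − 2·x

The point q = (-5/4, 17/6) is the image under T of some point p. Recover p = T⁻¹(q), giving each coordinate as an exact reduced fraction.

T1 = [1 0 0; 0 -1 0; 0 0 1]
T2·T1 = [-1 0 0; 0 -1 0; 0 0 1]
T3·…·T1 = [-1 0 0; 0 1 0; 0 0 1]
T4·…·T1 = [-1 0 0; 2 1 0; 0 0 1]
det M = -1; M⁻¹ = [-1 0 0; 2 1 0; 0 0 1]
M⁻¹ · (-5/4, 17/6)ᵀ = (5/4, 1/3)ᵀ

p = (5/4, 1/3)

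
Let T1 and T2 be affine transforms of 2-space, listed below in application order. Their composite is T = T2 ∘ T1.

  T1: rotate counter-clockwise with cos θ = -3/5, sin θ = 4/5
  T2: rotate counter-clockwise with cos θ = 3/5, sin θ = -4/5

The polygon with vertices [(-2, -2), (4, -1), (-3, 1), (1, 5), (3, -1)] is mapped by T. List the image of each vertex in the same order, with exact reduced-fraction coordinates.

image vertices: (34/25, -62/25), (52/25, 89/25), (-9/5, -13/5), (-113/25, 59/25), (9/5, 13/5)

T1 rotate counter-clockwise with cos θ = -3/5, sin θ = 4/5: (-2, -2) → (14/5, -2/5); (4, -1) → (-8/5, 19/5); (-3, 1) → (1, -3); (1, 5) → (-23/5, -11/5); (3, -1) → (-1, 3)
T2 rotate counter-clockwise with cos θ = 3/5, sin θ = -4/5: (14/5, -2/5) → (34/25, -62/25); (-8/5, 19/5) → (52/25, 89/25); (1, -3) → (-9/5, -13/5); (-23/5, -11/5) → (-113/25, 59/25); (-1, 3) → (9/5, 13/5)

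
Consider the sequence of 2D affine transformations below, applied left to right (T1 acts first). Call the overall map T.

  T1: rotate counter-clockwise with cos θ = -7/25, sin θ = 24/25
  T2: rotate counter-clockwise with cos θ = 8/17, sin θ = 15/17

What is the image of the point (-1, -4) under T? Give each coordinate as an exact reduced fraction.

T(p) = (764/425, 1577/425)

T1 rotate counter-clockwise with cos θ = -7/25, sin θ = 24/25: (-1, -4) → (103/25, 4/25)
T2 rotate counter-clockwise with cos θ = 8/17, sin θ = 15/17: (103/25, 4/25) → (764/425, 1577/425)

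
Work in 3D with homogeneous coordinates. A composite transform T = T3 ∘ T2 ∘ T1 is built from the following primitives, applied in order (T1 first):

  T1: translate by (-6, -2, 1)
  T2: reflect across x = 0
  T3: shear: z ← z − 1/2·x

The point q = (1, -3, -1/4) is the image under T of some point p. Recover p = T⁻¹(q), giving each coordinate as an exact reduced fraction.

p = (5, -1, -3/4)

T1 = [1 0 0 -6; 0 1 0 -2; 0 0 1 1; 0 0 0 1]
T2·T1 = [-1 0 0 6; 0 1 0 -2; 0 0 1 1; 0 0 0 1]
T3·…·T1 = [-1 0 0 6; 0 1 0 -2; 1/2 0 1 -2; 0 0 0 1]
det M = -1; M⁻¹ = [-1 0 0 6; 0 1 0 2; 1/2 0 1 -1; 0 0 0 1]
M⁻¹ · (1, -3, -1/4)ᵀ = (5, -1, -3/4)ᵀ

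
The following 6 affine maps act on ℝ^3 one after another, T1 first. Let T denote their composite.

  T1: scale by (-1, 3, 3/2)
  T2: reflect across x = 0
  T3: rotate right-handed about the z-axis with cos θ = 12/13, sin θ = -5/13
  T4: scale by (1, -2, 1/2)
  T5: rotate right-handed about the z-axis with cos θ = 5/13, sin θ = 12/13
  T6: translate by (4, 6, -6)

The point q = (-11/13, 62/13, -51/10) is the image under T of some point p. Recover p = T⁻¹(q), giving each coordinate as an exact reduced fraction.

p = (-2, -1, 6/5)

T1 = [-1 0 0 0; 0 3 0 0; 0 0 3/2 0; 0 0 0 1]
T2·T1 = [1 0 0 0; 0 3 0 0; 0 0 3/2 0; 0 0 0 1]
T3·…·T1 = [12/13 15/13 0 0; -5/13 36/13 0 0; 0 0 3/2 0; 0 0 0 1]
T4·…·T1 = [12/13 15/13 0 0; 10/13 -72/13 0 0; 0 0 3/4 0; 0 0 0 1]
T5·…·T1 = [-60/169 939/169 0 0; 194/169 -180/169 0 0; 0 0 3/4 0; 0 0 0 1]
T6·…·T1 = [-60/169 939/169 0 4; 194/169 -180/169 0 6; 0 0 3/4 -6; 0 0 0 1]
det M = -9/2; M⁻¹ = [30/169 313/338 0 -1059/169; 97/507 10/169 0 -568/507; 0 0 4/3 8; 0 0 0 1]
M⁻¹ · (-11/13, 62/13, -51/10)ᵀ = (-2, -1, 6/5)ᵀ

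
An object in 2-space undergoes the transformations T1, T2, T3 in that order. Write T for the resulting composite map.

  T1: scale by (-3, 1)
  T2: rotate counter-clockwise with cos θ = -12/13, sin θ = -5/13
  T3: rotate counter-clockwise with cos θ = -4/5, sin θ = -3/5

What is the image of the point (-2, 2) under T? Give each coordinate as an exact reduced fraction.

T1 scale by (-3, 1): (-2, 2) → (6, 2)
T2 rotate counter-clockwise with cos θ = -12/13, sin θ = -5/13: (6, 2) → (-62/13, -54/13)
T3 rotate counter-clockwise with cos θ = -4/5, sin θ = -3/5: (-62/13, -54/13) → (86/65, 402/65)

T(p) = (86/65, 402/65)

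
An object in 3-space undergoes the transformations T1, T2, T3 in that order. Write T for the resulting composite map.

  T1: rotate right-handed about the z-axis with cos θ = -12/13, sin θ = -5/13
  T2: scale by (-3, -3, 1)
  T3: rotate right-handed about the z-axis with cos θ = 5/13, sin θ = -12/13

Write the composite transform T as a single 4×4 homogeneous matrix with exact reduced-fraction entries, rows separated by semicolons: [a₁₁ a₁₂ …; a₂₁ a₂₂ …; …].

T1 = [-12/13 5/13 0 0; -5/13 -12/13 0 0; 0 0 1 0; 0 0 0 1]
T2·T1 = [36/13 -15/13 0 0; 15/13 36/13 0 0; 0 0 1 0; 0 0 0 1]
T3·…·T1 = [360/169 357/169 0 0; -357/169 360/169 0 0; 0 0 1 0; 0 0 0 1]

T = [360/169 357/169 0 0; -357/169 360/169 0 0; 0 0 1 0; 0 0 0 1]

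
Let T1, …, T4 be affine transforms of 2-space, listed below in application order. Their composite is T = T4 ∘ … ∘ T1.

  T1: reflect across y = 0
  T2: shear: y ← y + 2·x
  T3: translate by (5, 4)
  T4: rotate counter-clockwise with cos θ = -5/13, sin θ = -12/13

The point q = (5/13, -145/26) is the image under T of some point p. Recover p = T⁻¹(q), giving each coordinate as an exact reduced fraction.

p = (0, 3/2)

T1 = [1 0 0; 0 -1 0; 0 0 1]
T2·T1 = [1 0 0; 2 -1 0; 0 0 1]
T3·…·T1 = [1 0 5; 2 -1 4; 0 0 1]
T4·…·T1 = [19/13 -12/13 23/13; -22/13 5/13 -80/13; 0 0 1]
det M = -1; M⁻¹ = [-5/13 -12/13 -5; -22/13 -19/13 -6; 0 0 1]
M⁻¹ · (5/13, -145/26)ᵀ = (0, 3/2)ᵀ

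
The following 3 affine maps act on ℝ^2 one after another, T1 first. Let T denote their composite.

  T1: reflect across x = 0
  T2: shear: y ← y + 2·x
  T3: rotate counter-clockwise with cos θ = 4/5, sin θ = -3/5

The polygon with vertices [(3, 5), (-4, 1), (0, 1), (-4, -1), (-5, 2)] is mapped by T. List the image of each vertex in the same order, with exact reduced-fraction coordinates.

T1 reflect across x = 0: (3, 5) → (-3, 5); (-4, 1) → (4, 1); (0, 1) → (0, 1); (-4, -1) → (4, -1); (-5, 2) → (5, 2)
T2 shear: y ← y + 2·x: (-3, 5) → (-3, -1); (4, 1) → (4, 9); (0, 1) → (0, 1); (4, -1) → (4, 7); (5, 2) → (5, 12)
T3 rotate counter-clockwise with cos θ = 4/5, sin θ = -3/5: (-3, -1) → (-3, 1); (4, 9) → (43/5, 24/5); (0, 1) → (3/5, 4/5); (4, 7) → (37/5, 16/5); (5, 12) → (56/5, 33/5)

image vertices: (-3, 1), (43/5, 24/5), (3/5, 4/5), (37/5, 16/5), (56/5, 33/5)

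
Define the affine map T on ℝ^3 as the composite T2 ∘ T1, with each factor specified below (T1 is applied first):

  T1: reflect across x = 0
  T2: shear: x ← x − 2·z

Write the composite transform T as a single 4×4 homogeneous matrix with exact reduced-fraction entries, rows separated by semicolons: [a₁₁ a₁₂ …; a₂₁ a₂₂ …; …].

T = [-1 0 -2 0; 0 1 0 0; 0 0 1 0; 0 0 0 1]

T1 = [-1 0 0 0; 0 1 0 0; 0 0 1 0; 0 0 0 1]
T2·T1 = [-1 0 -2 0; 0 1 0 0; 0 0 1 0; 0 0 0 1]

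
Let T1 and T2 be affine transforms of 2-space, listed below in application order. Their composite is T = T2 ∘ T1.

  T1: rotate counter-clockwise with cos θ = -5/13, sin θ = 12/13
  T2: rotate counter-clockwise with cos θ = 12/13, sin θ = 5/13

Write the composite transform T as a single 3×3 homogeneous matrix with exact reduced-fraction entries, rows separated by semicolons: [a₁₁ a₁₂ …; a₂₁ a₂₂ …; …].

T1 = [-5/13 -12/13 0; 12/13 -5/13 0; 0 0 1]
T2·T1 = [-120/169 -119/169 0; 119/169 -120/169 0; 0 0 1]

T = [-120/169 -119/169 0; 119/169 -120/169 0; 0 0 1]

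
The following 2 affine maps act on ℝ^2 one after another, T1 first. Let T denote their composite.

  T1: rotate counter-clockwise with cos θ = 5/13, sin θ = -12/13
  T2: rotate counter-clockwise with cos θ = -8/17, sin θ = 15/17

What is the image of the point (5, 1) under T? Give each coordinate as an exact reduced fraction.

T1 rotate counter-clockwise with cos θ = 5/13, sin θ = -12/13: (5, 1) → (37/13, -55/13)
T2 rotate counter-clockwise with cos θ = -8/17, sin θ = 15/17: (37/13, -55/13) → (529/221, 995/221)

T(p) = (529/221, 995/221)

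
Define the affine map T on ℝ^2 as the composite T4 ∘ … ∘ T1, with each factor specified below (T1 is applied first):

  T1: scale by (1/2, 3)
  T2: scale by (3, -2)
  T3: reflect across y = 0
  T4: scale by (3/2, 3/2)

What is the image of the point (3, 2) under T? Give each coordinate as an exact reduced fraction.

T(p) = (27/4, 18)

T1 scale by (1/2, 3): (3, 2) → (3/2, 6)
T2 scale by (3, -2): (3/2, 6) → (9/2, -12)
T3 reflect across y = 0: (9/2, -12) → (9/2, 12)
T4 scale by (3/2, 3/2): (9/2, 12) → (27/4, 18)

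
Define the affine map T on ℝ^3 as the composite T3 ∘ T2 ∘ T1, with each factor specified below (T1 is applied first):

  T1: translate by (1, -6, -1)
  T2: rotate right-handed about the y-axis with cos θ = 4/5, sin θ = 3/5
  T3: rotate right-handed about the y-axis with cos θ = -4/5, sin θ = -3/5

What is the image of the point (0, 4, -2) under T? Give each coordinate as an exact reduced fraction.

T1 translate by (1, -6, -1): (0, 4, -2) → (1, -2, -3)
T2 rotate right-handed about the y-axis with cos θ = 4/5, sin θ = 3/5: (1, -2, -3) → (-1, -2, -3)
T3 rotate right-handed about the y-axis with cos θ = -4/5, sin θ = -3/5: (-1, -2, -3) → (13/5, -2, 9/5)

T(p) = (13/5, -2, 9/5)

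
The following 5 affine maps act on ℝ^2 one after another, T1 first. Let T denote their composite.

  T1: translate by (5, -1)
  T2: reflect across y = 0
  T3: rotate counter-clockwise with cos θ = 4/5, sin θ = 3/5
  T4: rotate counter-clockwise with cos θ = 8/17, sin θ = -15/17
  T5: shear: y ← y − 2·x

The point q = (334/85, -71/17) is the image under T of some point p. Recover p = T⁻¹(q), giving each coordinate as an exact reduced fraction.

p = (-3, -4)

T1 = [1 0 5; 0 1 -1; 0 0 1]
T2·T1 = [1 0 5; 0 -1 1; 0 0 1]
T3·…·T1 = [4/5 3/5 17/5; 3/5 -4/5 19/5; 0 0 1]
T4·…·T1 = [77/85 -36/85 421/85; -36/85 -77/85 -103/85; 0 0 1]
T5·…·T1 = [77/85 -36/85 421/85; -38/17 -1/17 -189/17; 0 0 1]
det M = -1; M⁻¹ = [1/17 -36/85 -5; -38/17 -77/85 1; 0 0 1]
M⁻¹ · (334/85, -71/17)ᵀ = (-3, -4)ᵀ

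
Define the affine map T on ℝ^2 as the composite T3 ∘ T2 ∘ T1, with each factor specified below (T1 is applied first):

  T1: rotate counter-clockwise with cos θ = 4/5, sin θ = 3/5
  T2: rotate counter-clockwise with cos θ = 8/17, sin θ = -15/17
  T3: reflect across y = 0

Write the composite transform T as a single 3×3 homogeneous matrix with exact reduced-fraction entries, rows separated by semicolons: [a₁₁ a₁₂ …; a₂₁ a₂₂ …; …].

T = [77/85 36/85 0; 36/85 -77/85 0; 0 0 1]

T1 = [4/5 -3/5 0; 3/5 4/5 0; 0 0 1]
T2·T1 = [77/85 36/85 0; -36/85 77/85 0; 0 0 1]
T3·…·T1 = [77/85 36/85 0; 36/85 -77/85 0; 0 0 1]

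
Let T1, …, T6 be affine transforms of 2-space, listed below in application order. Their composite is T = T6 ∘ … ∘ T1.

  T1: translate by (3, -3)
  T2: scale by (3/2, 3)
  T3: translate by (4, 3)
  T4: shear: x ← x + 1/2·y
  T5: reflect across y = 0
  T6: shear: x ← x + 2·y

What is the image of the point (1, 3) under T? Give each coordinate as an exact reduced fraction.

T1 translate by (3, -3): (1, 3) → (4, 0)
T2 scale by (3/2, 3): (4, 0) → (6, 0)
T3 translate by (4, 3): (6, 0) → (10, 3)
T4 shear: x ← x + 1/2·y: (10, 3) → (23/2, 3)
T5 reflect across y = 0: (23/2, 3) → (23/2, -3)
T6 shear: x ← x + 2·y: (23/2, -3) → (11/2, -3)

T(p) = (11/2, -3)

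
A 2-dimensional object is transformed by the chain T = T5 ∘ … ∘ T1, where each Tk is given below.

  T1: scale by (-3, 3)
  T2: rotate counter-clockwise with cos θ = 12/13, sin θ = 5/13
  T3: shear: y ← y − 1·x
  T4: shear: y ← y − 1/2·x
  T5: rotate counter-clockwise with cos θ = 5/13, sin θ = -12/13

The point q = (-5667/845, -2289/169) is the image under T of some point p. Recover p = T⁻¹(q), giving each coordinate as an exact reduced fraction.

T1 = [-3 0 0; 0 3 0; 0 0 1]
T2·T1 = [-36/13 -15/13 0; -15/13 36/13 0; 0 0 1]
T3·…·T1 = [-36/13 -15/13 0; 21/13 51/13 0; 0 0 1]
T4·…·T1 = [-36/13 -15/13 0; 3 9/2 0; 0 0 1]
T5·…·T1 = [288/169 627/169 0; 627/169 945/338 0; 0 0 1]
det M = -9; M⁻¹ = [-105/338 209/507 0; 209/507 -32/169 0; 0 0 1]
M⁻¹ · (-5667/845, -2289/169)ᵀ = (-7/2, -1/5)ᵀ

p = (-7/2, -1/5)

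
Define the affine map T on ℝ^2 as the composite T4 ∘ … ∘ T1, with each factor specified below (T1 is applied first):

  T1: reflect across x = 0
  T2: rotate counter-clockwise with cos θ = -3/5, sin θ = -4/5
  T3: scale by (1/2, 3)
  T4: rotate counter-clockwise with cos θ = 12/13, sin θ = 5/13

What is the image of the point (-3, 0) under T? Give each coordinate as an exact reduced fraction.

T(p) = (126/65, -909/130)

T1 reflect across x = 0: (-3, 0) → (3, 0)
T2 rotate counter-clockwise with cos θ = -3/5, sin θ = -4/5: (3, 0) → (-9/5, -12/5)
T3 scale by (1/2, 3): (-9/5, -12/5) → (-9/10, -36/5)
T4 rotate counter-clockwise with cos θ = 12/13, sin θ = 5/13: (-9/10, -36/5) → (126/65, -909/130)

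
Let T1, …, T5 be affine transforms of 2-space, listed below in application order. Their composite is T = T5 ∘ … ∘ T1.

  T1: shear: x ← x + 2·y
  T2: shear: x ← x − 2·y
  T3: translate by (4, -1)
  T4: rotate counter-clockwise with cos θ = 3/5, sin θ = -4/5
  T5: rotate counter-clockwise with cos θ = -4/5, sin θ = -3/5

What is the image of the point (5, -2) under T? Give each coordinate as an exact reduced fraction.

T(p) = (-39/5, 27/5)

T1 shear: x ← x + 2·y: (5, -2) → (1, -2)
T2 shear: x ← x − 2·y: (1, -2) → (5, -2)
T3 translate by (4, -1): (5, -2) → (9, -3)
T4 rotate counter-clockwise with cos θ = 3/5, sin θ = -4/5: (9, -3) → (3, -9)
T5 rotate counter-clockwise with cos θ = -4/5, sin θ = -3/5: (3, -9) → (-39/5, 27/5)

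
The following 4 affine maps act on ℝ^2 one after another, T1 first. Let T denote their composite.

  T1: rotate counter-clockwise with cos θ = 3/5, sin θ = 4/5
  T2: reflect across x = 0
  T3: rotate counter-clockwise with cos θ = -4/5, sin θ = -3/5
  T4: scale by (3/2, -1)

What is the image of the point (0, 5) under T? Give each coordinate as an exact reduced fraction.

T1 rotate counter-clockwise with cos θ = 3/5, sin θ = 4/5: (0, 5) → (-4, 3)
T2 reflect across x = 0: (-4, 3) → (4, 3)
T3 rotate counter-clockwise with cos θ = -4/5, sin θ = -3/5: (4, 3) → (-7/5, -24/5)
T4 scale by (3/2, -1): (-7/5, -24/5) → (-21/10, 24/5)

T(p) = (-21/10, 24/5)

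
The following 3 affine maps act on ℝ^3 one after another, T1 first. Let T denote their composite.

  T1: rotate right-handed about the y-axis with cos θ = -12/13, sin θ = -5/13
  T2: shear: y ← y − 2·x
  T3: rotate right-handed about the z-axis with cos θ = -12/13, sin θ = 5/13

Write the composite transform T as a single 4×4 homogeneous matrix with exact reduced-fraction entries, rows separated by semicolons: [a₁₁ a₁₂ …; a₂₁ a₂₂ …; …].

T1 = [-12/13 0 -5/13 0; 0 1 0 0; 5/13 0 -12/13 0; 0 0 0 1]
T2·T1 = [-12/13 0 -5/13 0; 24/13 1 10/13 0; 5/13 0 -12/13 0; 0 0 0 1]
T3·…·T1 = [24/169 -5/13 10/169 0; -348/169 -12/13 -145/169 0; 5/13 0 -12/13 0; 0 0 0 1]

T = [24/169 -5/13 10/169 0; -348/169 -12/13 -145/169 0; 5/13 0 -12/13 0; 0 0 0 1]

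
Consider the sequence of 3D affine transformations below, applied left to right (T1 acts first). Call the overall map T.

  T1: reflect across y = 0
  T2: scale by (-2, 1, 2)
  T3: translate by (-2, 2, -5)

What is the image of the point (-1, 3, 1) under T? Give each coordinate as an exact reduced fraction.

T1 reflect across y = 0: (-1, 3, 1) → (-1, -3, 1)
T2 scale by (-2, 1, 2): (-1, -3, 1) → (2, -3, 2)
T3 translate by (-2, 2, -5): (2, -3, 2) → (0, -1, -3)

T(p) = (0, -1, -3)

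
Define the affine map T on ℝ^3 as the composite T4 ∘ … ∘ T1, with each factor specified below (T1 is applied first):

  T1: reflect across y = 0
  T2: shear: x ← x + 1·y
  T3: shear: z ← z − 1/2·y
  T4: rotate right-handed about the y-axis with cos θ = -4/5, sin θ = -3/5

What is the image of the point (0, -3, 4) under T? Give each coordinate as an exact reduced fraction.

T1 reflect across y = 0: (0, -3, 4) → (0, 3, 4)
T2 shear: x ← x + 1·y: (0, 3, 4) → (3, 3, 4)
T3 shear: z ← z − 1/2·y: (3, 3, 4) → (3, 3, 5/2)
T4 rotate right-handed about the y-axis with cos θ = -4/5, sin θ = -3/5: (3, 3, 5/2) → (-39/10, 3, -1/5)

T(p) = (-39/10, 3, -1/5)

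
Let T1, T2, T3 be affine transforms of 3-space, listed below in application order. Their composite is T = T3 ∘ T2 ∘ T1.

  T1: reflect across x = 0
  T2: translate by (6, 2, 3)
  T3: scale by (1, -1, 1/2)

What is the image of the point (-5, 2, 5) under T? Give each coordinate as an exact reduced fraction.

T(p) = (11, -4, 4)

T1 reflect across x = 0: (-5, 2, 5) → (5, 2, 5)
T2 translate by (6, 2, 3): (5, 2, 5) → (11, 4, 8)
T3 scale by (1, -1, 1/2): (11, 4, 8) → (11, -4, 4)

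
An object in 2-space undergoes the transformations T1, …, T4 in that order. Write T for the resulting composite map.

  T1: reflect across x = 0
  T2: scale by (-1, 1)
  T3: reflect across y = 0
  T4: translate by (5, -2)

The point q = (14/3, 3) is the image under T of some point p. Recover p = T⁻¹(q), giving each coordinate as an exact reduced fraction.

p = (-1/3, -5)

T1 = [-1 0 0; 0 1 0; 0 0 1]
T2·T1 = [1 0 0; 0 1 0; 0 0 1]
T3·…·T1 = [1 0 0; 0 -1 0; 0 0 1]
T4·…·T1 = [1 0 5; 0 -1 -2; 0 0 1]
det M = -1; M⁻¹ = [1 0 -5; 0 -1 -2; 0 0 1]
M⁻¹ · (14/3, 3)ᵀ = (-1/3, -5)ᵀ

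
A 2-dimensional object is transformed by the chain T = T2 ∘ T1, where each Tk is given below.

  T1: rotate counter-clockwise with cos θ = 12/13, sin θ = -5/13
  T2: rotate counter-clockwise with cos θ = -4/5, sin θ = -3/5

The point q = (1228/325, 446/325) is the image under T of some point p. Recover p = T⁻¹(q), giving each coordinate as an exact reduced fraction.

p = (-4, -2/5)

T1 = [12/13 5/13 0; -5/13 12/13 0; 0 0 1]
T2·T1 = [-63/65 16/65 0; -16/65 -63/65 0; 0 0 1]
det M = 1; M⁻¹ = [-63/65 -16/65 0; 16/65 -63/65 0; 0 0 1]
M⁻¹ · (1228/325, 446/325)ᵀ = (-4, -2/5)ᵀ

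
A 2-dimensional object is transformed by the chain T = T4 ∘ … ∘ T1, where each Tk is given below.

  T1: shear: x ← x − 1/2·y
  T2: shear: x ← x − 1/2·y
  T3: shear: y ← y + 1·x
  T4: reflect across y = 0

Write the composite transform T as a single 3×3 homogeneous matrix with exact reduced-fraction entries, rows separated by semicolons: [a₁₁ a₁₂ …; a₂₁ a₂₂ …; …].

T1 = [1 -1/2 0; 0 1 0; 0 0 1]
T2·T1 = [1 -1 0; 0 1 0; 0 0 1]
T3·…·T1 = [1 -1 0; 1 0 0; 0 0 1]
T4·…·T1 = [1 -1 0; -1 0 0; 0 0 1]

T = [1 -1 0; -1 0 0; 0 0 1]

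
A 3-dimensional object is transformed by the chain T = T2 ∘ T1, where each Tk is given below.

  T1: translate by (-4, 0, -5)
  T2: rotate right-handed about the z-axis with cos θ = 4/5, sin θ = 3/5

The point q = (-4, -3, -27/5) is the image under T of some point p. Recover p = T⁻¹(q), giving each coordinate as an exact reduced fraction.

T1 = [1 0 0 -4; 0 1 0 0; 0 0 1 -5; 0 0 0 1]
T2·T1 = [4/5 -3/5 0 -16/5; 3/5 4/5 0 -12/5; 0 0 1 -5; 0 0 0 1]
det M = 1; M⁻¹ = [4/5 3/5 0 4; -3/5 4/5 0 0; 0 0 1 5; 0 0 0 1]
M⁻¹ · (-4, -3, -27/5)ᵀ = (-1, 0, -2/5)ᵀ

p = (-1, 0, -2/5)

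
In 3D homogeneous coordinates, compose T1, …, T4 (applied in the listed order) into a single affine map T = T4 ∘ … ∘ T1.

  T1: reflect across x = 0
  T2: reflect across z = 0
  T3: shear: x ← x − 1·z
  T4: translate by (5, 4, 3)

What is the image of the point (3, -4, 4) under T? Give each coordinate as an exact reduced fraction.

T(p) = (6, 0, -1)

T1 reflect across x = 0: (3, -4, 4) → (-3, -4, 4)
T2 reflect across z = 0: (-3, -4, 4) → (-3, -4, -4)
T3 shear: x ← x − 1·z: (-3, -4, -4) → (1, -4, -4)
T4 translate by (5, 4, 3): (1, -4, -4) → (6, 0, -1)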